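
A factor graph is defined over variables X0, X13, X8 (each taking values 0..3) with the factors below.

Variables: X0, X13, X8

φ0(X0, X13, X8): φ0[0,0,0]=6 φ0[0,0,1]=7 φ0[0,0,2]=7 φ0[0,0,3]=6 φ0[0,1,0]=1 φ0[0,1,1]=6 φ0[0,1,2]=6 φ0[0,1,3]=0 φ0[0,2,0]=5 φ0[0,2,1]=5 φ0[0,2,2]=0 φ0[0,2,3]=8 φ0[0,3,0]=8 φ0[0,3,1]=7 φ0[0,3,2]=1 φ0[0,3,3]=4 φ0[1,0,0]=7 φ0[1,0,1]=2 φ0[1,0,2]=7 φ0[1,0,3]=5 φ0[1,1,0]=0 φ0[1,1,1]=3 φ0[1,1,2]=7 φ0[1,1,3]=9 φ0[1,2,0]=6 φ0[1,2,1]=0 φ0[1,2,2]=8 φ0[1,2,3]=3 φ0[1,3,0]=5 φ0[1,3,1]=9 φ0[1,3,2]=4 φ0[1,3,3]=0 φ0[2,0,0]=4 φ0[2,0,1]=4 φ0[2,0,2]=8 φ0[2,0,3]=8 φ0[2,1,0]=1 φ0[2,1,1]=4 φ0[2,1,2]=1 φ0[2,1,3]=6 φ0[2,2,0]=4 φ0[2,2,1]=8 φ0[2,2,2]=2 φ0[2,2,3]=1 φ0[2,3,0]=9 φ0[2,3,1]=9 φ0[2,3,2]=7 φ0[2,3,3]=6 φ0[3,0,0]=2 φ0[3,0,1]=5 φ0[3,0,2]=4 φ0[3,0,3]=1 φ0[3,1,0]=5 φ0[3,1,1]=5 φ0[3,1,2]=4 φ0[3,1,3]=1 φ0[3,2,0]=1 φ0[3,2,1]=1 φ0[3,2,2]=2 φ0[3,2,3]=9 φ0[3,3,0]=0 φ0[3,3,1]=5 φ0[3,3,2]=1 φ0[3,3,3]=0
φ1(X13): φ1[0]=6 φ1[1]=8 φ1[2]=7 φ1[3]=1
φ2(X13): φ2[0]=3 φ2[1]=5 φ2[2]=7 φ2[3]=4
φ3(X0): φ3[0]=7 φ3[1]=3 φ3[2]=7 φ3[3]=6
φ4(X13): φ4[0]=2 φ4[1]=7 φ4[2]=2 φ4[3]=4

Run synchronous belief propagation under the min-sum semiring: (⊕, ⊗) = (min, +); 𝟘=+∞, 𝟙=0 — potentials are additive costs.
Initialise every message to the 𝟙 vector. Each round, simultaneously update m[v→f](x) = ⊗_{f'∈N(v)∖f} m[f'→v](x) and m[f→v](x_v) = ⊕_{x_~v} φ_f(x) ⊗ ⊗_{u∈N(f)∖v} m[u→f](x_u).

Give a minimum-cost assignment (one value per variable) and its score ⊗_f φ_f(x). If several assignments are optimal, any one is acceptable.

init: all messages = 𝟙 over 4 values
r1 m[φ0→X0] = [0, 0, 1, 0]
r1 m[φ0→X13] = [1, 0, 0, 0]
r1 m[φ0→X8] = [0, 0, 0, 0]
r1 m[φ1→X13] = [6, 8, 7, 1]
r1 m[φ2→X13] = [3, 5, 7, 4]
r1 m[φ3→X0] = [7, 3, 7, 6]
r1 m[φ4→X13] = [2, 7, 2, 4]
r1 m[X0→φ0] = [0, 0, 0, 0]
r1 m[X0→φ3] = [0, 0, 0, 0]
r1 m[X13→φ0] = [0, 0, 0, 0]
r1 m[X13→φ1] = [0, 0, 0, 0]
r1 m[X13→φ2] = [0, 0, 0, 0]
r1 m[X13→φ4] = [0, 0, 0, 0]
r1 m[X8→φ0] = [0, 0, 0, 0]
r2 m[φ0→X0] = [0, 0, 1, 0]
r2 m[φ0→X13] = [1, 0, 0, 0]
r2 m[φ0→X8] = [0, 0, 0, 0]
r2 m[φ1→X13] = [6, 8, 7, 1]
r2 m[φ2→X13] = [3, 5, 7, 4]
r2 m[φ3→X0] = [7, 3, 7, 6]
r2 m[φ4→X13] = [2, 7, 2, 4]
r2 m[X0→φ0] = [7, 3, 7, 6]
r2 m[X0→φ3] = [0, 0, 1, 0]
r2 m[X13→φ0] = [11, 20, 16, 9]
r2 m[X13→φ1] = [6, 12, 9, 8]
r2 m[X13→φ2] = [9, 15, 9, 5]
r2 m[X13→φ4] = [10, 13, 14, 5]
r2 m[X8→φ0] = [0, 0, 0, 0]
r3 m[φ0→X0] = [10, 9, 15, 9]
r3 m[φ0→X13] = [5, 3, 3, 3]
r3 m[φ0→X8] = [15, 16, 16, 12]
r3 m[φ1→X13] = [6, 8, 7, 1]
r3 m[φ2→X13] = [3, 5, 7, 4]
r3 m[φ3→X0] = [7, 3, 7, 6]
r3 m[φ4→X13] = [2, 7, 2, 4]
r3 m[X0→φ0] = [7, 3, 7, 6]
r3 m[X0→φ3] = [0, 0, 1, 0]
r3 m[X13→φ0] = [11, 20, 16, 9]
r3 m[X13→φ1] = [6, 12, 9, 8]
r3 m[X13→φ2] = [9, 15, 9, 5]
r3 m[X13→φ4] = [10, 13, 14, 5]
r3 m[X8→φ0] = [0, 0, 0, 0]
r4 m[φ0→X0] = [10, 9, 15, 9]
r4 m[φ0→X13] = [5, 3, 3, 3]
r4 m[φ0→X8] = [15, 16, 16, 12]
r4 m[φ1→X13] = [6, 8, 7, 1]
r4 m[φ2→X13] = [3, 5, 7, 4]
r4 m[φ3→X0] = [7, 3, 7, 6]
r4 m[φ4→X13] = [2, 7, 2, 4]
r4 m[X0→φ0] = [7, 3, 7, 6]
r4 m[X0→φ3] = [10, 9, 15, 9]
r4 m[X13→φ0] = [11, 20, 16, 9]
r4 m[X13→φ1] = [10, 15, 12, 11]
r4 m[X13→φ2] = [13, 18, 12, 8]
r4 m[X13→φ4] = [14, 16, 17, 8]
r4 m[X8→φ0] = [0, 0, 0, 0]
r5 m[φ0→X0] = [10, 9, 15, 9]
r5 m[φ0→X13] = [5, 3, 3, 3]
r5 m[φ0→X8] = [15, 16, 16, 12]
r5 m[φ1→X13] = [6, 8, 7, 1]
r5 m[φ2→X13] = [3, 5, 7, 4]
r5 m[φ3→X0] = [7, 3, 7, 6]
r5 m[φ4→X13] = [2, 7, 2, 4]
r5 m[X0→φ0] = [7, 3, 7, 6]
r5 m[X0→φ3] = [10, 9, 15, 9]
r5 m[X13→φ0] = [11, 20, 16, 9]
r5 m[X13→φ1] = [10, 15, 12, 11]
r5 m[X13→φ2] = [13, 18, 12, 8]
r5 m[X13→φ4] = [14, 16, 17, 8]
r5 m[X8→φ0] = [0, 0, 0, 0]
fixed point reached at round 5
traceback from X0: (X0=1, X13=3, X8=3), score=12

assignment: (X0=1, X13=3, X8=3); score = 12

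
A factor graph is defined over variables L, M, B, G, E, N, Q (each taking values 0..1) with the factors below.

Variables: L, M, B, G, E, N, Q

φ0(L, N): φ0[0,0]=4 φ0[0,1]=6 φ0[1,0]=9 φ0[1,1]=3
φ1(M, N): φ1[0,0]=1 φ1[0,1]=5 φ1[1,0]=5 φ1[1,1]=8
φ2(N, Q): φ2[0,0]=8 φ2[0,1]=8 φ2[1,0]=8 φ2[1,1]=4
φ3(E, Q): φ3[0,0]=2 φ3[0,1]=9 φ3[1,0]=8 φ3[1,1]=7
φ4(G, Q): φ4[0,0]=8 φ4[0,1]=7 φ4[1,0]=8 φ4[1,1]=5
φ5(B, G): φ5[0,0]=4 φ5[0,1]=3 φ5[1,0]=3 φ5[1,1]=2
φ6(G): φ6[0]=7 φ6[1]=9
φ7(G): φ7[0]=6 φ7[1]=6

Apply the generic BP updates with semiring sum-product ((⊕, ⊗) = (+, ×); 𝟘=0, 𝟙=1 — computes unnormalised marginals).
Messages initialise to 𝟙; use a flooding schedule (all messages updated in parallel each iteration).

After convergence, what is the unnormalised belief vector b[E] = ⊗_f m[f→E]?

init: all messages = 𝟙 over 2 values
r1 m[φ0→L] = [10, 12]
r1 m[φ0→N] = [13, 9]
r1 m[φ1→M] = [6, 13]
r1 m[φ1→N] = [6, 13]
r1 m[φ2→N] = [16, 12]
r1 m[φ2→Q] = [16, 12]
r1 m[φ3→E] = [11, 15]
r1 m[φ3→Q] = [10, 16]
r1 m[φ4→G] = [15, 13]
r1 m[φ4→Q] = [16, 12]
r1 m[φ5→B] = [7, 5]
r1 m[φ5→G] = [7, 5]
r1 m[φ6→G] = [7, 9]
r1 m[φ7→G] = [6, 6]
r1 m[L→φ0] = [1, 1]
r1 m[M→φ1] = [1, 1]
r1 m[B→φ5] = [1, 1]
r1 m[G→φ4] = [1, 1]
r1 m[G→φ5] = [1, 1]
r1 m[G→φ6] = [1, 1]
r1 m[G→φ7] = [1, 1]
r1 m[E→φ3] = [1, 1]
r1 m[N→φ0] = [1, 1]
r1 m[N→φ1] = [1, 1]
r1 m[N→φ2] = [1, 1]
r1 m[Q→φ2] = [1, 1]
r1 m[Q→φ3] = [1, 1]
r1 m[Q→φ4] = [1, 1]
r2 m[φ0→L] = [10, 12]
r2 m[φ0→N] = [13, 9]
r2 m[φ1→M] = [6, 13]
r2 m[φ1→N] = [6, 13]
r2 m[φ2→N] = [16, 12]
r2 m[φ2→Q] = [16, 12]
r2 m[φ3→E] = [11, 15]
r2 m[φ3→Q] = [10, 16]
r2 m[φ4→G] = [15, 13]
r2 m[φ4→Q] = [16, 12]
r2 m[φ5→B] = [7, 5]
r2 m[φ5→G] = [7, 5]
r2 m[φ6→G] = [7, 9]
r2 m[φ7→G] = [6, 6]
r2 m[L→φ0] = [1, 1]
r2 m[M→φ1] = [1, 1]
r2 m[B→φ5] = [1, 1]
r2 m[G→φ4] = [294, 270]
r2 m[G→φ5] = [630, 702]
r2 m[G→φ6] = [630, 390]
r2 m[G→φ7] = [735, 585]
r2 m[E→φ3] = [1, 1]
r2 m[N→φ0] = [96, 156]
r2 m[N→φ1] = [208, 108]
r2 m[N→φ2] = [78, 117]
r2 m[Q→φ2] = [160, 192]
r2 m[Q→φ3] = [256, 144]
r2 m[Q→φ4] = [160, 192]
r3 m[φ0→L] = [1320, 1332]
r3 m[φ0→N] = [13, 9]
r3 m[φ1→M] = [748, 1904]
r3 m[φ1→N] = [6, 13]
r3 m[φ2→N] = [2816, 2048]
r3 m[φ2→Q] = [1560, 1092]
r3 m[φ3→E] = [1808, 3056]
r3 m[φ3→Q] = [10, 16]
r3 m[φ4→G] = [2624, 2240]
r3 m[φ4→Q] = [4512, 3408]
r3 m[φ5→B] = [4626, 3294]
r3 m[φ5→G] = [7, 5]
r3 m[φ6→G] = [7, 9]
r3 m[φ7→G] = [6, 6]
r3 m[L→φ0] = [1, 1]
r3 m[M→φ1] = [1, 1]
r3 m[B→φ5] = [1, 1]
r3 m[G→φ4] = [294, 270]
r3 m[G→φ5] = [630, 702]
r3 m[G→φ6] = [630, 390]
r3 m[G→φ7] = [735, 585]
r3 m[E→φ3] = [1, 1]
r3 m[N→φ0] = [96, 156]
r3 m[N→φ1] = [208, 108]
r3 m[N→φ2] = [78, 117]
r3 m[Q→φ2] = [160, 192]
r3 m[Q→φ3] = [256, 144]
r3 m[Q→φ4] = [160, 192]
r4 m[φ0→L] = [1320, 1332]
r4 m[φ0→N] = [13, 9]
r4 m[φ1→M] = [748, 1904]
r4 m[φ1→N] = [6, 13]
r4 m[φ2→N] = [2816, 2048]
r4 m[φ2→Q] = [1560, 1092]
r4 m[φ3→E] = [1808, 3056]
r4 m[φ3→Q] = [10, 16]
r4 m[φ4→G] = [2624, 2240]
r4 m[φ4→Q] = [4512, 3408]
r4 m[φ5→B] = [4626, 3294]
r4 m[φ5→G] = [7, 5]
r4 m[φ6→G] = [7, 9]
r4 m[φ7→G] = [6, 6]
r4 m[L→φ0] = [1, 1]
r4 m[M→φ1] = [1, 1]
r4 m[B→φ5] = [1, 1]
r4 m[G→φ4] = [294, 270]
r4 m[G→φ5] = [110208, 120960]
r4 m[G→φ6] = [110208, 67200]
r4 m[G→φ7] = [128576, 100800]
r4 m[E→φ3] = [1, 1]
r4 m[N→φ0] = [16896, 26624]
r4 m[N→φ1] = [36608, 18432]
r4 m[N→φ2] = [78, 117]
r4 m[Q→φ2] = [45120, 54528]
r4 m[Q→φ3] = [7038720, 3721536]
r4 m[Q→φ4] = [15600, 17472]
r5 m[φ0→L] = [227328, 231936]
r5 m[φ0→N] = [13, 9]
r5 m[φ1→M] = [128768, 330496]
r5 m[φ1→N] = [6, 13]
r5 m[φ2→N] = [797184, 579072]
r5 m[φ2→Q] = [1560, 1092]
r5 m[φ3→E] = [47571264, 82360512]
r5 m[φ3→Q] = [10, 16]
r5 m[φ4→G] = [247104, 212160]
r5 m[φ4→Q] = [4512, 3408]
r5 m[φ5→B] = [803712, 572544]
r5 m[φ5→G] = [7, 5]
r5 m[φ6→G] = [7, 9]
r5 m[φ7→G] = [6, 6]
r5 m[L→φ0] = [1, 1]
r5 m[M→φ1] = [1, 1]
r5 m[B→φ5] = [1, 1]
r5 m[G→φ4] = [294, 270]
r5 m[G→φ5] = [110208, 120960]
r5 m[G→φ6] = [110208, 67200]
r5 m[G→φ7] = [128576, 100800]
r5 m[E→φ3] = [1, 1]
r5 m[N→φ0] = [16896, 26624]
r5 m[N→φ1] = [36608, 18432]
r5 m[N→φ2] = [78, 117]
r5 m[Q→φ2] = [45120, 54528]
r5 m[Q→φ3] = [7038720, 3721536]
r5 m[Q→φ4] = [15600, 17472]
r6 m[φ0→L] = [227328, 231936]
r6 m[φ0→N] = [13, 9]
r6 m[φ1→M] = [128768, 330496]
r6 m[φ1→N] = [6, 13]
r6 m[φ2→N] = [797184, 579072]
r6 m[φ2→Q] = [1560, 1092]
r6 m[φ3→E] = [47571264, 82360512]
r6 m[φ3→Q] = [10, 16]
r6 m[φ4→G] = [247104, 212160]
r6 m[φ4→Q] = [4512, 3408]
r6 m[φ5→B] = [803712, 572544]
r6 m[φ5→G] = [7, 5]
r6 m[φ6→G] = [7, 9]
r6 m[φ7→G] = [6, 6]
r6 m[L→φ0] = [1, 1]
r6 m[M→φ1] = [1, 1]
r6 m[B→φ5] = [1, 1]
r6 m[G→φ4] = [294, 270]
r6 m[G→φ5] = [10378368, 11456640]
r6 m[G→φ6] = [10378368, 6364800]
r6 m[G→φ7] = [12108096, 9547200]
r6 m[E→φ3] = [1, 1]
r6 m[N→φ0] = [4783104, 7527936]
r6 m[N→φ1] = [10363392, 5211648]
r6 m[N→φ2] = [78, 117]
r6 m[Q→φ2] = [45120, 54528]
r6 m[Q→φ3] = [7038720, 3721536]
r6 m[Q→φ4] = [15600, 17472]
r7 m[φ0→L] = [64300032, 65631744]
r7 m[φ0→N] = [13, 9]
r7 m[φ1→M] = [36421632, 93510144]
r7 m[φ1→N] = [6, 13]
r7 m[φ2→N] = [797184, 579072]
r7 m[φ2→Q] = [1560, 1092]
r7 m[φ3→E] = [47571264, 82360512]
r7 m[φ3→Q] = [10, 16]
r7 m[φ4→G] = [247104, 212160]
r7 m[φ4→Q] = [4512, 3408]
r7 m[φ5→B] = [75883392, 54048384]
r7 m[φ5→G] = [7, 5]
r7 m[φ6→G] = [7, 9]
r7 m[φ7→G] = [6, 6]
r7 m[L→φ0] = [1, 1]
r7 m[M→φ1] = [1, 1]
r7 m[B→φ5] = [1, 1]
r7 m[G→φ4] = [294, 270]
r7 m[G→φ5] = [10378368, 11456640]
r7 m[G→φ6] = [10378368, 6364800]
r7 m[G→φ7] = [12108096, 9547200]
r7 m[E→φ3] = [1, 1]
r7 m[N→φ0] = [4783104, 7527936]
r7 m[N→φ1] = [10363392, 5211648]
r7 m[N→φ2] = [78, 117]
r7 m[Q→φ2] = [45120, 54528]
r7 m[Q→φ3] = [7038720, 3721536]
r7 m[Q→φ4] = [15600, 17472]
r8 m[φ0→L] = [64300032, 65631744]
r8 m[φ0→N] = [13, 9]
r8 m[φ1→M] = [36421632, 93510144]
r8 m[φ1→N] = [6, 13]
r8 m[φ2→N] = [797184, 579072]
r8 m[φ2→Q] = [1560, 1092]
r8 m[φ3→E] = [47571264, 82360512]
r8 m[φ3→Q] = [10, 16]
r8 m[φ4→G] = [247104, 212160]
r8 m[φ4→Q] = [4512, 3408]
r8 m[φ5→B] = [75883392, 54048384]
r8 m[φ5→G] = [7, 5]
r8 m[φ6→G] = [7, 9]
r8 m[φ7→G] = [6, 6]
r8 m[L→φ0] = [1, 1]
r8 m[M→φ1] = [1, 1]
r8 m[B→φ5] = [1, 1]
r8 m[G→φ4] = [294, 270]
r8 m[G→φ5] = [10378368, 11456640]
r8 m[G→φ6] = [10378368, 6364800]
r8 m[G→φ7] = [12108096, 9547200]
r8 m[E→φ3] = [1, 1]
r8 m[N→φ0] = [4783104, 7527936]
r8 m[N→φ1] = [10363392, 5211648]
r8 m[N→φ2] = [78, 117]
r8 m[Q→φ2] = [45120, 54528]
r8 m[Q→φ3] = [7038720, 3721536]
r8 m[Q→φ4] = [15600, 17472]
fixed point reached at round 8
b[E] = ⊗ incoming = [47571264, 82360512]

b[E] = [47571264, 82360512]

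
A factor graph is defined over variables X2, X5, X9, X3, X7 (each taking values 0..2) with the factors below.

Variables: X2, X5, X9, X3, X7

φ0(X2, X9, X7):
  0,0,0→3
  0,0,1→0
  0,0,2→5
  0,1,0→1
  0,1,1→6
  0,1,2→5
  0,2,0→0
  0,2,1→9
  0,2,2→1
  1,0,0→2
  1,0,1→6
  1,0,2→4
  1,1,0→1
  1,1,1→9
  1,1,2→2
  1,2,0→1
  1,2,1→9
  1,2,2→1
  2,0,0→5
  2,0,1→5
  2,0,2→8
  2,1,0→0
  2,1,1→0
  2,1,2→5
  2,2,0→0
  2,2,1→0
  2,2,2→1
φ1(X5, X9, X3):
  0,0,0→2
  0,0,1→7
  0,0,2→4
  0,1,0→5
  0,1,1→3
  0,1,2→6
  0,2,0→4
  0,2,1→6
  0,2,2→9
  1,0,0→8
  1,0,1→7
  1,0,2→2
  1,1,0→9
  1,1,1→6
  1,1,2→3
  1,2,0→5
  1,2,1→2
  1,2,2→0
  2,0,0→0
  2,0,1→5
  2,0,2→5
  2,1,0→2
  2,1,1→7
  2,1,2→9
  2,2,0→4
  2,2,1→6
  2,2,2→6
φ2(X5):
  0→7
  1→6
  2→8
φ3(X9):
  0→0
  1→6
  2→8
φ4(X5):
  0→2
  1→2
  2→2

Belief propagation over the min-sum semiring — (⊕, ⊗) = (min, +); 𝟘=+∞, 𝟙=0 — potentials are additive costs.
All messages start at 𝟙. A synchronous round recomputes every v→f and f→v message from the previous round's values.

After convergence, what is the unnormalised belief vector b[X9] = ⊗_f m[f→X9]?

b[X9] = [10, 17, 16]

init: all messages = 𝟙 over 3 values
r1 m[φ0→X2] = [0, 1, 0]
r1 m[φ0→X9] = [0, 0, 0]
r1 m[φ0→X7] = [0, 0, 1]
r1 m[φ1→X5] = [2, 0, 0]
r1 m[φ1→X9] = [0, 2, 0]
r1 m[φ1→X3] = [0, 2, 0]
r1 m[φ2→X5] = [7, 6, 8]
r1 m[φ3→X9] = [0, 6, 8]
r1 m[φ4→X5] = [2, 2, 2]
r1 m[X2→φ0] = [0, 0, 0]
r1 m[X5→φ1] = [0, 0, 0]
r1 m[X5→φ2] = [0, 0, 0]
r1 m[X5→φ4] = [0, 0, 0]
r1 m[X9→φ0] = [0, 0, 0]
r1 m[X9→φ1] = [0, 0, 0]
r1 m[X9→φ3] = [0, 0, 0]
r1 m[X3→φ1] = [0, 0, 0]
r1 m[X7→φ0] = [0, 0, 0]
r2 m[φ0→X2] = [0, 1, 0]
r2 m[φ0→X9] = [0, 0, 0]
r2 m[φ0→X7] = [0, 0, 1]
r2 m[φ1→X5] = [2, 0, 0]
r2 m[φ1→X9] = [0, 2, 0]
r2 m[φ1→X3] = [0, 2, 0]
r2 m[φ2→X5] = [7, 6, 8]
r2 m[φ3→X9] = [0, 6, 8]
r2 m[φ4→X5] = [2, 2, 2]
r2 m[X2→φ0] = [0, 0, 0]
r2 m[X5→φ1] = [9, 8, 10]
r2 m[X5→φ2] = [4, 2, 2]
r2 m[X5→φ4] = [9, 6, 8]
r2 m[X9→φ0] = [0, 8, 8]
r2 m[X9→φ1] = [0, 6, 8]
r2 m[X9→φ3] = [0, 2, 0]
r2 m[X3→φ1] = [0, 0, 0]
r2 m[X7→φ0] = [0, 0, 0]
r3 m[φ0→X2] = [0, 2, 5]
r3 m[φ0→X9] = [0, 0, 0]
r3 m[φ0→X7] = [2, 0, 4]
r3 m[φ1→X5] = [2, 2, 0]
r3 m[φ1→X9] = [10, 11, 8]
r3 m[φ1→X3] = [10, 15, 10]
r3 m[φ2→X5] = [7, 6, 8]
r3 m[φ3→X9] = [0, 6, 8]
r3 m[φ4→X5] = [2, 2, 2]
r3 m[X2→φ0] = [0, 0, 0]
r3 m[X5→φ1] = [9, 8, 10]
r3 m[X5→φ2] = [4, 2, 2]
r3 m[X5→φ4] = [9, 6, 8]
r3 m[X9→φ0] = [0, 8, 8]
r3 m[X9→φ1] = [0, 6, 8]
r3 m[X9→φ3] = [0, 2, 0]
r3 m[X3→φ1] = [0, 0, 0]
r3 m[X7→φ0] = [0, 0, 0]
r4 m[φ0→X2] = [0, 2, 5]
r4 m[φ0→X9] = [0, 0, 0]
r4 m[φ0→X7] = [2, 0, 4]
r4 m[φ1→X5] = [2, 2, 0]
r4 m[φ1→X9] = [10, 11, 8]
r4 m[φ1→X3] = [10, 15, 10]
r4 m[φ2→X5] = [7, 6, 8]
r4 m[φ3→X9] = [0, 6, 8]
r4 m[φ4→X5] = [2, 2, 2]
r4 m[X2→φ0] = [0, 0, 0]
r4 m[X5→φ1] = [9, 8, 10]
r4 m[X5→φ2] = [4, 4, 2]
r4 m[X5→φ4] = [9, 8, 8]
r4 m[X9→φ0] = [10, 17, 16]
r4 m[X9→φ1] = [0, 6, 8]
r4 m[X9→φ3] = [10, 11, 8]
r4 m[X3→φ1] = [0, 0, 0]
r4 m[X7→φ0] = [0, 0, 0]
r5 m[φ0→X2] = [10, 12, 15]
r5 m[φ0→X9] = [0, 0, 0]
r5 m[φ0→X7] = [12, 10, 14]
r5 m[φ1→X5] = [2, 2, 0]
r5 m[φ1→X9] = [10, 11, 8]
r5 m[φ1→X3] = [10, 15, 10]
r5 m[φ2→X5] = [7, 6, 8]
r5 m[φ3→X9] = [0, 6, 8]
r5 m[φ4→X5] = [2, 2, 2]
r5 m[X2→φ0] = [0, 0, 0]
r5 m[X5→φ1] = [9, 8, 10]
r5 m[X5→φ2] = [4, 4, 2]
r5 m[X5→φ4] = [9, 8, 8]
r5 m[X9→φ0] = [10, 17, 16]
r5 m[X9→φ1] = [0, 6, 8]
r5 m[X9→φ3] = [10, 11, 8]
r5 m[X3→φ1] = [0, 0, 0]
r5 m[X7→φ0] = [0, 0, 0]
r6 m[φ0→X2] = [10, 12, 15]
r6 m[φ0→X9] = [0, 0, 0]
r6 m[φ0→X7] = [12, 10, 14]
r6 m[φ1→X5] = [2, 2, 0]
r6 m[φ1→X9] = [10, 11, 8]
r6 m[φ1→X3] = [10, 15, 10]
r6 m[φ2→X5] = [7, 6, 8]
r6 m[φ3→X9] = [0, 6, 8]
r6 m[φ4→X5] = [2, 2, 2]
r6 m[X2→φ0] = [0, 0, 0]
r6 m[X5→φ1] = [9, 8, 10]
r6 m[X5→φ2] = [4, 4, 2]
r6 m[X5→φ4] = [9, 8, 8]
r6 m[X9→φ0] = [10, 17, 16]
r6 m[X9→φ1] = [0, 6, 8]
r6 m[X9→φ3] = [10, 11, 8]
r6 m[X3→φ1] = [0, 0, 0]
r6 m[X7→φ0] = [0, 0, 0]
fixed point reached at round 6
b[X9] = ⊗ incoming = [10, 17, 16]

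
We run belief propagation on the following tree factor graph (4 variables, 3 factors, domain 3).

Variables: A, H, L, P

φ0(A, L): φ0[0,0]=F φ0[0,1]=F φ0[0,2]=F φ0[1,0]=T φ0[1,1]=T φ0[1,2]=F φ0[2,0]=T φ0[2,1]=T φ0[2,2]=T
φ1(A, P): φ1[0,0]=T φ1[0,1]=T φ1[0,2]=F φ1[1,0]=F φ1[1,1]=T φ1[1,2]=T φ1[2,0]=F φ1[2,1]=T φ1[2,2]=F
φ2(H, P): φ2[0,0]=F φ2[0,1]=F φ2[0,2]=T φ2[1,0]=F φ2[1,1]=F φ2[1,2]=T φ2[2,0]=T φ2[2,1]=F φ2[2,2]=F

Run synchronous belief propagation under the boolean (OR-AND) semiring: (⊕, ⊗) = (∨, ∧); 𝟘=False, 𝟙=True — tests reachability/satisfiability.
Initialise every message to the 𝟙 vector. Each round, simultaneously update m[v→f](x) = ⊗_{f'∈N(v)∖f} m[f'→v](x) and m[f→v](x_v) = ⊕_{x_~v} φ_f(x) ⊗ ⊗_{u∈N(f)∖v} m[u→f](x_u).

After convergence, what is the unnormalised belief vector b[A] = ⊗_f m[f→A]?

b[A] = [F, T, F]

init: all messages = 𝟙 over 3 values
r1 m[φ0→A] = [F, T, T]
r1 m[φ0→L] = [T, T, T]
r1 m[φ1→A] = [T, T, T]
r1 m[φ1→P] = [T, T, T]
r1 m[φ2→H] = [T, T, T]
r1 m[φ2→P] = [T, F, T]
r1 m[A→φ0] = [T, T, T]
r1 m[A→φ1] = [T, T, T]
r1 m[H→φ2] = [T, T, T]
r1 m[L→φ0] = [T, T, T]
r1 m[P→φ1] = [T, T, T]
r1 m[P→φ2] = [T, T, T]
r2 m[φ0→A] = [F, T, T]
r2 m[φ0→L] = [T, T, T]
r2 m[φ1→A] = [T, T, T]
r2 m[φ1→P] = [T, T, T]
r2 m[φ2→H] = [T, T, T]
r2 m[φ2→P] = [T, F, T]
r2 m[A→φ0] = [T, T, T]
r2 m[A→φ1] = [F, T, T]
r2 m[H→φ2] = [T, T, T]
r2 m[L→φ0] = [T, T, T]
r2 m[P→φ1] = [T, F, T]
r2 m[P→φ2] = [T, T, T]
r3 m[φ0→A] = [F, T, T]
r3 m[φ0→L] = [T, T, T]
r3 m[φ1→A] = [T, T, F]
r3 m[φ1→P] = [F, T, T]
r3 m[φ2→H] = [T, T, T]
r3 m[φ2→P] = [T, F, T]
r3 m[A→φ0] = [T, T, T]
r3 m[A→φ1] = [F, T, T]
r3 m[H→φ2] = [T, T, T]
r3 m[L→φ0] = [T, T, T]
r3 m[P→φ1] = [T, F, T]
r3 m[P→φ2] = [T, T, T]
r4 m[φ0→A] = [F, T, T]
r4 m[φ0→L] = [T, T, T]
r4 m[φ1→A] = [T, T, F]
r4 m[φ1→P] = [F, T, T]
r4 m[φ2→H] = [T, T, T]
r4 m[φ2→P] = [T, F, T]
r4 m[A→φ0] = [T, T, F]
r4 m[A→φ1] = [F, T, T]
r4 m[H→φ2] = [T, T, T]
r4 m[L→φ0] = [T, T, T]
r4 m[P→φ1] = [T, F, T]
r4 m[P→φ2] = [F, T, T]
r5 m[φ0→A] = [F, T, T]
r5 m[φ0→L] = [T, T, F]
r5 m[φ1→A] = [T, T, F]
r5 m[φ1→P] = [F, T, T]
r5 m[φ2→H] = [T, T, F]
r5 m[φ2→P] = [T, F, T]
r5 m[A→φ0] = [T, T, F]
r5 m[A→φ1] = [F, T, T]
r5 m[H→φ2] = [T, T, T]
r5 m[L→φ0] = [T, T, T]
r5 m[P→φ1] = [T, F, T]
r5 m[P→φ2] = [F, T, T]
r6 m[φ0→A] = [F, T, T]
r6 m[φ0→L] = [T, T, F]
r6 m[φ1→A] = [T, T, F]
r6 m[φ1→P] = [F, T, T]
r6 m[φ2→H] = [T, T, F]
r6 m[φ2→P] = [T, F, T]
r6 m[A→φ0] = [T, T, F]
r6 m[A→φ1] = [F, T, T]
r6 m[H→φ2] = [T, T, T]
r6 m[L→φ0] = [T, T, T]
r6 m[P→φ1] = [T, F, T]
r6 m[P→φ2] = [F, T, T]
fixed point reached at round 6
b[A] = ⊗ incoming = [F, T, F]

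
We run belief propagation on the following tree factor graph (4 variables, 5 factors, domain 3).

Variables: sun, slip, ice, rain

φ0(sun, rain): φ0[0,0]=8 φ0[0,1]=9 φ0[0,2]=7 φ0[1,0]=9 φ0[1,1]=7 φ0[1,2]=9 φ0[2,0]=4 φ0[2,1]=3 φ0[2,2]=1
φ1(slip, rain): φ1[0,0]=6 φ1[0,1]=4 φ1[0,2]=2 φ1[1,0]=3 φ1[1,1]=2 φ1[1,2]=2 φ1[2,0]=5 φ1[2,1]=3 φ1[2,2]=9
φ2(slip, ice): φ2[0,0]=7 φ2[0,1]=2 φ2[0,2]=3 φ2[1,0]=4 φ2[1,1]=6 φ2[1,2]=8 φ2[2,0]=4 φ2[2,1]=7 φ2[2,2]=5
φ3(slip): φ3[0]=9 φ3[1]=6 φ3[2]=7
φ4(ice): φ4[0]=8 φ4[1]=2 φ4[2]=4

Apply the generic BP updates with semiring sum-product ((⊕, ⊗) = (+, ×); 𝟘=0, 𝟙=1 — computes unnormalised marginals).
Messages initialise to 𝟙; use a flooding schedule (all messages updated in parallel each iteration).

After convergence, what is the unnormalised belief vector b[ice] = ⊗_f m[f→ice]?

init: all messages = 𝟙 over 3 values
r1 m[φ0→sun] = [24, 25, 8]
r1 m[φ0→rain] = [21, 19, 17]
r1 m[φ1→slip] = [12, 7, 17]
r1 m[φ1→rain] = [14, 9, 13]
r1 m[φ2→slip] = [12, 18, 16]
r1 m[φ2→ice] = [15, 15, 16]
r1 m[φ3→slip] = [9, 6, 7]
r1 m[φ4→ice] = [8, 2, 4]
r1 m[sun→φ0] = [1, 1, 1]
r1 m[slip→φ1] = [1, 1, 1]
r1 m[slip→φ2] = [1, 1, 1]
r1 m[slip→φ3] = [1, 1, 1]
r1 m[ice→φ2] = [1, 1, 1]
r1 m[ice→φ4] = [1, 1, 1]
r1 m[rain→φ0] = [1, 1, 1]
r1 m[rain→φ1] = [1, 1, 1]
r2 m[φ0→sun] = [24, 25, 8]
r2 m[φ0→rain] = [21, 19, 17]
r2 m[φ1→slip] = [12, 7, 17]
r2 m[φ1→rain] = [14, 9, 13]
r2 m[φ2→slip] = [12, 18, 16]
r2 m[φ2→ice] = [15, 15, 16]
r2 m[φ3→slip] = [9, 6, 7]
r2 m[φ4→ice] = [8, 2, 4]
r2 m[sun→φ0] = [1, 1, 1]
r2 m[slip→φ1] = [108, 108, 112]
r2 m[slip→φ2] = [108, 42, 119]
r2 m[slip→φ3] = [144, 126, 272]
r2 m[ice→φ2] = [8, 2, 4]
r2 m[ice→φ4] = [15, 15, 16]
r2 m[rain→φ0] = [14, 9, 13]
r2 m[rain→φ1] = [21, 19, 17]
r3 m[φ0→sun] = [284, 306, 96]
r3 m[φ0→rain] = [21, 19, 17]
r3 m[φ1→slip] = [236, 135, 315]
r3 m[φ1→rain] = [1532, 984, 1440]
r3 m[φ2→slip] = [72, 76, 66]
r3 m[φ2→ice] = [1400, 1301, 1255]
r3 m[φ3→slip] = [9, 6, 7]
r3 m[φ4→ice] = [8, 2, 4]
r3 m[sun→φ0] = [1, 1, 1]
r3 m[slip→φ1] = [108, 108, 112]
r3 m[slip→φ2] = [108, 42, 119]
r3 m[slip→φ3] = [144, 126, 272]
r3 m[ice→φ2] = [8, 2, 4]
r3 m[ice→φ4] = [15, 15, 16]
r3 m[rain→φ0] = [14, 9, 13]
r3 m[rain→φ1] = [21, 19, 17]
r4 m[φ0→sun] = [284, 306, 96]
r4 m[φ0→rain] = [21, 19, 17]
r4 m[φ1→slip] = [236, 135, 315]
r4 m[φ1→rain] = [1532, 984, 1440]
r4 m[φ2→slip] = [72, 76, 66]
r4 m[φ2→ice] = [1400, 1301, 1255]
r4 m[φ3→slip] = [9, 6, 7]
r4 m[φ4→ice] = [8, 2, 4]
r4 m[sun→φ0] = [1, 1, 1]
r4 m[slip→φ1] = [648, 456, 462]
r4 m[slip→φ2] = [2124, 810, 2205]
r4 m[slip→φ3] = [16992, 10260, 20790]
r4 m[ice→φ2] = [8, 2, 4]
r4 m[ice→φ4] = [1400, 1301, 1255]
r4 m[rain→φ0] = [1532, 984, 1440]
r4 m[rain→φ1] = [21, 19, 17]
r5 m[φ0→sun] = [31192, 33636, 10520]
r5 m[φ0→rain] = [21, 19, 17]
r5 m[φ1→slip] = [236, 135, 315]
r5 m[φ1→rain] = [7566, 4890, 6366]
r5 m[φ2→slip] = [72, 76, 66]
r5 m[φ2→ice] = [26928, 24543, 23877]
r5 m[φ3→slip] = [9, 6, 7]
r5 m[φ4→ice] = [8, 2, 4]
r5 m[sun→φ0] = [1, 1, 1]
r5 m[slip→φ1] = [648, 456, 462]
r5 m[slip→φ2] = [2124, 810, 2205]
r5 m[slip→φ3] = [16992, 10260, 20790]
r5 m[ice→φ2] = [8, 2, 4]
r5 m[ice→φ4] = [1400, 1301, 1255]
r5 m[rain→φ0] = [1532, 984, 1440]
r5 m[rain→φ1] = [21, 19, 17]
r6 m[φ0→sun] = [31192, 33636, 10520]
r6 m[φ0→rain] = [21, 19, 17]
r6 m[φ1→slip] = [236, 135, 315]
r6 m[φ1→rain] = [7566, 4890, 6366]
r6 m[φ2→slip] = [72, 76, 66]
r6 m[φ2→ice] = [26928, 24543, 23877]
r6 m[φ3→slip] = [9, 6, 7]
r6 m[φ4→ice] = [8, 2, 4]
r6 m[sun→φ0] = [1, 1, 1]
r6 m[slip→φ1] = [648, 456, 462]
r6 m[slip→φ2] = [2124, 810, 2205]
r6 m[slip→φ3] = [16992, 10260, 20790]
r6 m[ice→φ2] = [8, 2, 4]
r6 m[ice→φ4] = [26928, 24543, 23877]
r6 m[rain→φ0] = [7566, 4890, 6366]
r6 m[rain→φ1] = [21, 19, 17]
r7 m[φ0→sun] = [149100, 159618, 51300]
r7 m[φ0→rain] = [21, 19, 17]
r7 m[φ1→slip] = [236, 135, 315]
r7 m[φ1→rain] = [7566, 4890, 6366]
r7 m[φ2→slip] = [72, 76, 66]
r7 m[φ2→ice] = [26928, 24543, 23877]
r7 m[φ3→slip] = [9, 6, 7]
r7 m[φ4→ice] = [8, 2, 4]
r7 m[sun→φ0] = [1, 1, 1]
r7 m[slip→φ1] = [648, 456, 462]
r7 m[slip→φ2] = [2124, 810, 2205]
r7 m[slip→φ3] = [16992, 10260, 20790]
r7 m[ice→φ2] = [8, 2, 4]
r7 m[ice→φ4] = [26928, 24543, 23877]
r7 m[rain→φ0] = [7566, 4890, 6366]
r7 m[rain→φ1] = [21, 19, 17]
r8 m[φ0→sun] = [149100, 159618, 51300]
r8 m[φ0→rain] = [21, 19, 17]
r8 m[φ1→slip] = [236, 135, 315]
r8 m[φ1→rain] = [7566, 4890, 6366]
r8 m[φ2→slip] = [72, 76, 66]
r8 m[φ2→ice] = [26928, 24543, 23877]
r8 m[φ3→slip] = [9, 6, 7]
r8 m[φ4→ice] = [8, 2, 4]
r8 m[sun→φ0] = [1, 1, 1]
r8 m[slip→φ1] = [648, 456, 462]
r8 m[slip→φ2] = [2124, 810, 2205]
r8 m[slip→φ3] = [16992, 10260, 20790]
r8 m[ice→φ2] = [8, 2, 4]
r8 m[ice→φ4] = [26928, 24543, 23877]
r8 m[rain→φ0] = [7566, 4890, 6366]
r8 m[rain→φ1] = [21, 19, 17]
fixed point reached at round 8
b[ice] = ⊗ incoming = [215424, 49086, 95508]

b[ice] = [215424, 49086, 95508]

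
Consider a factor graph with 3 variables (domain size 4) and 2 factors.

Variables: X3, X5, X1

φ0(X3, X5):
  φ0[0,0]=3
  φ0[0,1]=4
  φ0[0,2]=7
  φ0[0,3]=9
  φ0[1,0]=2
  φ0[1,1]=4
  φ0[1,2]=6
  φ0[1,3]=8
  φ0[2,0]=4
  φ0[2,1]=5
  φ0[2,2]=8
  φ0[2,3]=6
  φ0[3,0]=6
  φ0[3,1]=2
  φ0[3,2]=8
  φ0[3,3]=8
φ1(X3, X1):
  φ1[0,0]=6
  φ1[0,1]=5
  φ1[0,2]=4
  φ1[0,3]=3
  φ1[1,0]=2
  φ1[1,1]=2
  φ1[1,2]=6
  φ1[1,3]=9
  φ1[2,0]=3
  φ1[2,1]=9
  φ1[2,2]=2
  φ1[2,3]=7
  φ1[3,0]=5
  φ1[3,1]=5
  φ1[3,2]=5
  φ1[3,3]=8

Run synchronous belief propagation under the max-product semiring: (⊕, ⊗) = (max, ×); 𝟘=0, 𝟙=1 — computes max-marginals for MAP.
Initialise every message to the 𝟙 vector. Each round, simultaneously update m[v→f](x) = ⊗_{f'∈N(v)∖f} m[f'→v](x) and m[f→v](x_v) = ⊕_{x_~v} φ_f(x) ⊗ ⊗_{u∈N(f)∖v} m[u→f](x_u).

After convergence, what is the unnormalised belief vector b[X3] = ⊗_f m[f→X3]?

init: all messages = 𝟙 over 4 values
r1 m[φ0→X3] = [9, 8, 8, 8]
r1 m[φ0→X5] = [6, 5, 8, 9]
r1 m[φ1→X3] = [6, 9, 9, 8]
r1 m[φ1→X1] = [6, 9, 6, 9]
r1 m[X3→φ0] = [1, 1, 1, 1]
r1 m[X3→φ1] = [1, 1, 1, 1]
r1 m[X5→φ0] = [1, 1, 1, 1]
r1 m[X1→φ1] = [1, 1, 1, 1]
r2 m[φ0→X3] = [9, 8, 8, 8]
r2 m[φ0→X5] = [6, 5, 8, 9]
r2 m[φ1→X3] = [6, 9, 9, 8]
r2 m[φ1→X1] = [6, 9, 6, 9]
r2 m[X3→φ0] = [6, 9, 9, 8]
r2 m[X3→φ1] = [9, 8, 8, 8]
r2 m[X5→φ0] = [1, 1, 1, 1]
r2 m[X1→φ1] = [1, 1, 1, 1]
r3 m[φ0→X3] = [9, 8, 8, 8]
r3 m[φ0→X5] = [48, 45, 72, 72]
r3 m[φ1→X3] = [6, 9, 9, 8]
r3 m[φ1→X1] = [54, 72, 48, 72]
r3 m[X3→φ0] = [6, 9, 9, 8]
r3 m[X3→φ1] = [9, 8, 8, 8]
r3 m[X5→φ0] = [1, 1, 1, 1]
r3 m[X1→φ1] = [1, 1, 1, 1]
r4 m[φ0→X3] = [9, 8, 8, 8]
r4 m[φ0→X5] = [48, 45, 72, 72]
r4 m[φ1→X3] = [6, 9, 9, 8]
r4 m[φ1→X1] = [54, 72, 48, 72]
r4 m[X3→φ0] = [6, 9, 9, 8]
r4 m[X3→φ1] = [9, 8, 8, 8]
r4 m[X5→φ0] = [1, 1, 1, 1]
r4 m[X1→φ1] = [1, 1, 1, 1]
fixed point reached at round 4
b[X3] = ⊗ incoming = [54, 72, 72, 64]

b[X3] = [54, 72, 72, 64]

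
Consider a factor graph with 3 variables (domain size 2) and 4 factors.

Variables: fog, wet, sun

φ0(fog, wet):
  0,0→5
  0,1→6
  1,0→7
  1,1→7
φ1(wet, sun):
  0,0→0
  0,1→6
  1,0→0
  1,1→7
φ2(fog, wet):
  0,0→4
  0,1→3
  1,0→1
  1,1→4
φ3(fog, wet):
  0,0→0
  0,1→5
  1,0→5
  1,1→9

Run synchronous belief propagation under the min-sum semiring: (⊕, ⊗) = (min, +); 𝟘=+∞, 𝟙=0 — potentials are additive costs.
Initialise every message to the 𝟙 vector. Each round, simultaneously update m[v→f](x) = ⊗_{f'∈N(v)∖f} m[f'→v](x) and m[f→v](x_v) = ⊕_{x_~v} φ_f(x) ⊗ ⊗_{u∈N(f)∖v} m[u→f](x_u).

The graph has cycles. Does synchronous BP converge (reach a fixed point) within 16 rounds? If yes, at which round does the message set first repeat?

init: all messages = 𝟙 over 2 values
r1 m[φ0→fog] = [5, 7]
r1 m[φ0→wet] = [5, 6]
r1 m[φ1→wet] = [0, 0]
r1 m[φ1→sun] = [0, 6]
r1 m[φ2→fog] = [3, 1]
r1 m[φ2→wet] = [1, 3]
r1 m[φ3→fog] = [0, 5]
r1 m[φ3→wet] = [0, 5]
r1 m[fog→φ0] = [0, 0]
r1 m[fog→φ2] = [0, 0]
r1 m[fog→φ3] = [0, 0]
r1 m[wet→φ0] = [0, 0]
r1 m[wet→φ1] = [0, 0]
r1 m[wet→φ2] = [0, 0]
r1 m[wet→φ3] = [0, 0]
r1 m[sun→φ1] = [0, 0]
r2 m[φ0→fog] = [5, 7]
r2 m[φ0→wet] = [5, 6]
r2 m[φ1→wet] = [0, 0]
r2 m[φ1→sun] = [0, 6]
r2 m[φ2→fog] = [3, 1]
r2 m[φ2→wet] = [1, 3]
r2 m[φ3→fog] = [0, 5]
r2 m[φ3→wet] = [0, 5]
r2 m[fog→φ0] = [3, 6]
r2 m[fog→φ2] = [5, 12]
r2 m[fog→φ3] = [8, 8]
r2 m[wet→φ0] = [1, 8]
r2 m[wet→φ1] = [6, 14]
r2 m[wet→φ2] = [5, 11]
r2 m[wet→φ3] = [6, 9]
r2 m[sun→φ1] = [0, 0]
r3 m[φ0→fog] = [6, 8]
r3 m[φ0→wet] = [8, 9]
r3 m[φ1→wet] = [0, 0]
r3 m[φ1→sun] = [6, 12]
r3 m[φ2→fog] = [9, 6]
r3 m[φ2→wet] = [9, 8]
r3 m[φ3→fog] = [6, 11]
r3 m[φ3→wet] = [8, 13]
r3 m[fog→φ0] = [3, 6]
r3 m[fog→φ2] = [5, 12]
r3 m[fog→φ3] = [8, 8]
r3 m[wet→φ0] = [1, 8]
r3 m[wet→φ1] = [6, 14]
r3 m[wet→φ2] = [5, 11]
r3 m[wet→φ3] = [6, 9]
r3 m[sun→φ1] = [0, 0]
r4 m[φ0→fog] = [6, 8]
r4 m[φ0→wet] = [8, 9]
r4 m[φ1→wet] = [0, 0]
r4 m[φ1→sun] = [6, 12]
r4 m[φ2→fog] = [9, 6]
r4 m[φ2→wet] = [9, 8]
r4 m[φ3→fog] = [6, 11]
r4 m[φ3→wet] = [8, 13]
r4 m[fog→φ0] = [15, 17]
r4 m[fog→φ2] = [12, 19]
r4 m[fog→φ3] = [15, 14]
r4 m[wet→φ0] = [17, 21]
r4 m[wet→φ1] = [25, 30]
r4 m[wet→φ2] = [16, 22]
r4 m[wet→φ3] = [17, 17]
r4 m[sun→φ1] = [0, 0]
r5 m[φ0→fog] = [22, 24]
r5 m[φ0→wet] = [20, 21]
r5 m[φ1→wet] = [0, 0]
r5 m[φ1→sun] = [25, 31]
r5 m[φ2→fog] = [20, 17]
r5 m[φ2→wet] = [16, 15]
r5 m[φ3→fog] = [17, 22]
r5 m[φ3→wet] = [15, 20]
r5 m[fog→φ0] = [15, 17]
r5 m[fog→φ2] = [12, 19]
r5 m[fog→φ3] = [15, 14]
r5 m[wet→φ0] = [17, 21]
r5 m[wet→φ1] = [25, 30]
r5 m[wet→φ2] = [16, 22]
r5 m[wet→φ3] = [17, 17]
r5 m[sun→φ1] = [0, 0]
r6 m[φ0→fog] = [22, 24]
r6 m[φ0→wet] = [20, 21]
r6 m[φ1→wet] = [0, 0]
r6 m[φ1→sun] = [25, 31]
r6 m[φ2→fog] = [20, 17]
r6 m[φ2→wet] = [16, 15]
r6 m[φ3→fog] = [17, 22]
r6 m[φ3→wet] = [15, 20]
r6 m[fog→φ0] = [37, 39]
r6 m[fog→φ2] = [39, 46]
r6 m[fog→φ3] = [42, 41]
r6 m[wet→φ0] = [31, 35]
r6 m[wet→φ1] = [51, 56]
r6 m[wet→φ2] = [35, 41]
r6 m[wet→φ3] = [36, 36]
r6 m[sun→φ1] = [0, 0]
r7 m[φ0→fog] = [36, 38]
r7 m[φ0→wet] = [42, 43]
r7 m[φ1→wet] = [0, 0]
r7 m[φ1→sun] = [51, 57]
r7 m[φ2→fog] = [39, 36]
r7 m[φ2→wet] = [43, 42]
r7 m[φ3→fog] = [36, 41]
r7 m[φ3→wet] = [42, 47]
r7 m[fog→φ0] = [37, 39]
r7 m[fog→φ2] = [39, 46]
r7 m[fog→φ3] = [42, 41]
r7 m[wet→φ0] = [31, 35]
r7 m[wet→φ1] = [51, 56]
r7 m[wet→φ2] = [35, 41]
r7 m[wet→φ3] = [36, 36]
r7 m[sun→φ1] = [0, 0]
r8 m[φ0→fog] = [36, 38]
r8 m[φ0→wet] = [42, 43]
r8 m[φ1→wet] = [0, 0]
r8 m[φ1→sun] = [51, 57]
r8 m[φ2→fog] = [39, 36]
r8 m[φ2→wet] = [43, 42]
r8 m[φ3→fog] = [36, 41]
r8 m[φ3→wet] = [42, 47]
r8 m[fog→φ0] = [75, 77]
r8 m[fog→φ2] = [72, 79]
r8 m[fog→φ3] = [75, 74]
r8 m[wet→φ0] = [85, 89]
r8 m[wet→φ1] = [127, 132]
r8 m[wet→φ2] = [84, 90]
r8 m[wet→φ3] = [85, 85]
r8 m[sun→φ1] = [0, 0]
r9 m[φ0→fog] = [90, 92]
r9 m[φ0→wet] = [80, 81]
r9 m[φ1→wet] = [0, 0]
r9 m[φ1→sun] = [127, 133]
r9 m[φ2→fog] = [88, 85]
r9 m[φ2→wet] = [76, 75]
r9 m[φ3→fog] = [85, 90]
r9 m[φ3→wet] = [75, 80]
r9 m[fog→φ0] = [75, 77]
r9 m[fog→φ2] = [72, 79]
r9 m[fog→φ3] = [75, 74]
r9 m[wet→φ0] = [85, 89]
r9 m[wet→φ1] = [127, 132]
r9 m[wet→φ2] = [84, 90]
r9 m[wet→φ3] = [85, 85]
r9 m[sun→φ1] = [0, 0]
r10 m[φ0→fog] = [90, 92]
r10 m[φ0→wet] = [80, 81]
r10 m[φ1→wet] = [0, 0]
r10 m[φ1→sun] = [127, 133]
r10 m[φ2→fog] = [88, 85]
r10 m[φ2→wet] = [76, 75]
r10 m[φ3→fog] = [85, 90]
r10 m[φ3→wet] = [75, 80]
r10 m[fog→φ0] = [173, 175]
r10 m[fog→φ2] = [175, 182]
r10 m[fog→φ3] = [178, 177]
r10 m[wet→φ0] = [151, 155]
r10 m[wet→φ1] = [231, 236]
r10 m[wet→φ2] = [155, 161]
r10 m[wet→φ3] = [156, 156]
r10 m[sun→φ1] = [0, 0]
r11 m[φ0→fog] = [156, 158]
r11 m[φ0→wet] = [178, 179]
r11 m[φ1→wet] = [0, 0]
r11 m[φ1→sun] = [231, 237]
r11 m[φ2→fog] = [159, 156]
r11 m[φ2→wet] = [179, 178]
r11 m[φ3→fog] = [156, 161]
r11 m[φ3→wet] = [178, 183]
r11 m[fog→φ0] = [173, 175]
r11 m[fog→φ2] = [175, 182]
r11 m[fog→φ3] = [178, 177]
r11 m[wet→φ0] = [151, 155]
r11 m[wet→φ1] = [231, 236]
r11 m[wet→φ2] = [155, 161]
r11 m[wet→φ3] = [156, 156]
r11 m[sun→φ1] = [0, 0]
r12 m[φ0→fog] = [156, 158]
r12 m[φ0→wet] = [178, 179]
r12 m[φ1→wet] = [0, 0]
r12 m[φ1→sun] = [231, 237]
r12 m[φ2→fog] = [159, 156]
r12 m[φ2→wet] = [179, 178]
r12 m[φ3→fog] = [156, 161]
r12 m[φ3→wet] = [178, 183]
r12 m[fog→φ0] = [315, 317]
r12 m[fog→φ2] = [312, 319]
r12 m[fog→φ3] = [315, 314]
r12 m[wet→φ0] = [357, 361]
r12 m[wet→φ1] = [535, 540]
r12 m[wet→φ2] = [356, 362]
r12 m[wet→φ3] = [357, 357]
r12 m[sun→φ1] = [0, 0]
r13 m[φ0→fog] = [362, 364]
r13 m[φ0→wet] = [320, 321]
r13 m[φ1→wet] = [0, 0]
r13 m[φ1→sun] = [535, 541]
r13 m[φ2→fog] = [360, 357]
r13 m[φ2→wet] = [316, 315]
r13 m[φ3→fog] = [357, 362]
r13 m[φ3→wet] = [315, 320]
r13 m[fog→φ0] = [315, 317]
r13 m[fog→φ2] = [312, 319]
r13 m[fog→φ3] = [315, 314]
r13 m[wet→φ0] = [357, 361]
r13 m[wet→φ1] = [535, 540]
r13 m[wet→φ2] = [356, 362]
r13 m[wet→φ3] = [357, 357]
r13 m[sun→φ1] = [0, 0]
r14 m[φ0→fog] = [362, 364]
r14 m[φ0→wet] = [320, 321]
r14 m[φ1→wet] = [0, 0]
r14 m[φ1→sun] = [535, 541]
r14 m[φ2→fog] = [360, 357]
r14 m[φ2→wet] = [316, 315]
r14 m[φ3→fog] = [357, 362]
r14 m[φ3→wet] = [315, 320]
r14 m[fog→φ0] = [717, 719]
r14 m[fog→φ2] = [719, 726]
r14 m[fog→φ3] = [722, 721]
r14 m[wet→φ0] = [631, 635]
r14 m[wet→φ1] = [951, 956]
r14 m[wet→φ2] = [635, 641]
r14 m[wet→φ3] = [636, 636]
r14 m[sun→φ1] = [0, 0]
r15 m[φ0→fog] = [636, 638]
r15 m[φ0→wet] = [722, 723]
r15 m[φ1→wet] = [0, 0]
r15 m[φ1→sun] = [951, 957]
r15 m[φ2→fog] = [639, 636]
r15 m[φ2→wet] = [723, 722]
r15 m[φ3→fog] = [636, 641]
r15 m[φ3→wet] = [722, 727]
r15 m[fog→φ0] = [717, 719]
r15 m[fog→φ2] = [719, 726]
r15 m[fog→φ3] = [722, 721]
r15 m[wet→φ0] = [631, 635]
r15 m[wet→φ1] = [951, 956]
r15 m[wet→φ2] = [635, 641]
r15 m[wet→φ3] = [636, 636]
r15 m[sun→φ1] = [0, 0]
r16 m[φ0→fog] = [636, 638]
r16 m[φ0→wet] = [722, 723]
r16 m[φ1→wet] = [0, 0]
r16 m[φ1→sun] = [951, 957]
r16 m[φ2→fog] = [639, 636]
r16 m[φ2→wet] = [723, 722]
r16 m[φ3→fog] = [636, 641]
r16 m[φ3→wet] = [722, 727]
r16 m[fog→φ0] = [1275, 1277]
r16 m[fog→φ2] = [1272, 1279]
r16 m[fog→φ3] = [1275, 1274]
r16 m[wet→φ0] = [1445, 1449]
r16 m[wet→φ1] = [2167, 2172]
r16 m[wet→φ2] = [1444, 1450]
r16 m[wet→φ3] = [1445, 1445]
r16 m[sun→φ1] = [0, 0]
no fixed point within 16 rounds

NOT CONVERGED within 16 rounds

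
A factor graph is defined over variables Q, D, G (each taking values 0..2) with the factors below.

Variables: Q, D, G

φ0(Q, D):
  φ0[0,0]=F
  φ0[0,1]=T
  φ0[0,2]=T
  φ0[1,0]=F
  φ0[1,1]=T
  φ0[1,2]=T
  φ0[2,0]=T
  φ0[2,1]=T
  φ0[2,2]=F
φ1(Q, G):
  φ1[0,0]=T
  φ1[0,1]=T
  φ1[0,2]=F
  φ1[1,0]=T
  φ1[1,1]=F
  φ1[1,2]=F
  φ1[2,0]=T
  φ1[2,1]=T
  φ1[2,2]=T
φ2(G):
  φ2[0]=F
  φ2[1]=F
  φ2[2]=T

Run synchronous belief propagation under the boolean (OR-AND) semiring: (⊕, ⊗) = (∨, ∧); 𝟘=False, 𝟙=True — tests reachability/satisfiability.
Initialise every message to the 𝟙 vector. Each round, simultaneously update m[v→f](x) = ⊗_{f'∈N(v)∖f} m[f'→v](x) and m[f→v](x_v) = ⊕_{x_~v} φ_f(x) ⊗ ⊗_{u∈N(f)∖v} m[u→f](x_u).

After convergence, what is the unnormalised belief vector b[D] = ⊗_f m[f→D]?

b[D] = [T, T, F]

init: all messages = 𝟙 over 3 values
r1 m[φ0→Q] = [T, T, T]
r1 m[φ0→D] = [T, T, T]
r1 m[φ1→Q] = [T, T, T]
r1 m[φ1→G] = [T, T, T]
r1 m[φ2→G] = [F, F, T]
r1 m[Q→φ0] = [T, T, T]
r1 m[Q→φ1] = [T, T, T]
r1 m[D→φ0] = [T, T, T]
r1 m[G→φ1] = [T, T, T]
r1 m[G→φ2] = [T, T, T]
r2 m[φ0→Q] = [T, T, T]
r2 m[φ0→D] = [T, T, T]
r2 m[φ1→Q] = [T, T, T]
r2 m[φ1→G] = [T, T, T]
r2 m[φ2→G] = [F, F, T]
r2 m[Q→φ0] = [T, T, T]
r2 m[Q→φ1] = [T, T, T]
r2 m[D→φ0] = [T, T, T]
r2 m[G→φ1] = [F, F, T]
r2 m[G→φ2] = [T, T, T]
r3 m[φ0→Q] = [T, T, T]
r3 m[φ0→D] = [T, T, T]
r3 m[φ1→Q] = [F, F, T]
r3 m[φ1→G] = [T, T, T]
r3 m[φ2→G] = [F, F, T]
r3 m[Q→φ0] = [T, T, T]
r3 m[Q→φ1] = [T, T, T]
r3 m[D→φ0] = [T, T, T]
r3 m[G→φ1] = [F, F, T]
r3 m[G→φ2] = [T, T, T]
r4 m[φ0→Q] = [T, T, T]
r4 m[φ0→D] = [T, T, T]
r4 m[φ1→Q] = [F, F, T]
r4 m[φ1→G] = [T, T, T]
r4 m[φ2→G] = [F, F, T]
r4 m[Q→φ0] = [F, F, T]
r4 m[Q→φ1] = [T, T, T]
r4 m[D→φ0] = [T, T, T]
r4 m[G→φ1] = [F, F, T]
r4 m[G→φ2] = [T, T, T]
r5 m[φ0→Q] = [T, T, T]
r5 m[φ0→D] = [T, T, F]
r5 m[φ1→Q] = [F, F, T]
r5 m[φ1→G] = [T, T, T]
r5 m[φ2→G] = [F, F, T]
r5 m[Q→φ0] = [F, F, T]
r5 m[Q→φ1] = [T, T, T]
r5 m[D→φ0] = [T, T, T]
r5 m[G→φ1] = [F, F, T]
r5 m[G→φ2] = [T, T, T]
r6 m[φ0→Q] = [T, T, T]
r6 m[φ0→D] = [T, T, F]
r6 m[φ1→Q] = [F, F, T]
r6 m[φ1→G] = [T, T, T]
r6 m[φ2→G] = [F, F, T]
r6 m[Q→φ0] = [F, F, T]
r6 m[Q→φ1] = [T, T, T]
r6 m[D→φ0] = [T, T, T]
r6 m[G→φ1] = [F, F, T]
r6 m[G→φ2] = [T, T, T]
fixed point reached at round 6
b[D] = ⊗ incoming = [T, T, F]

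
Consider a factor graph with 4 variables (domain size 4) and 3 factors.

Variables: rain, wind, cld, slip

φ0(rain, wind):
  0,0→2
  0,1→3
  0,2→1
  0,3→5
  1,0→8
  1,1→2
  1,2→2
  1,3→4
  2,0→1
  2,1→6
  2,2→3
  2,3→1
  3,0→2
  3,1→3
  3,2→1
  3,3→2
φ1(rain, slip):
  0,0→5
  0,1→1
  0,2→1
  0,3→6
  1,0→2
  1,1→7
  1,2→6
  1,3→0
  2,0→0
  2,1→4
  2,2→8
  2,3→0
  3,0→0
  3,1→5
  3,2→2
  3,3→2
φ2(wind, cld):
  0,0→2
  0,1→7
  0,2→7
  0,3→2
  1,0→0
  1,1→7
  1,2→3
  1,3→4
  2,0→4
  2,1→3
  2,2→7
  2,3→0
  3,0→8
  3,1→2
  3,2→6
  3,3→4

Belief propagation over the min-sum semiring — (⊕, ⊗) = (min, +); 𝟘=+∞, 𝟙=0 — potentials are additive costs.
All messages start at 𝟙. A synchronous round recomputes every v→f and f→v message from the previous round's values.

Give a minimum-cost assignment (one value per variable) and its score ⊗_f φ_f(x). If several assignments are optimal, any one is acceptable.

assignment: (rain=3, wind=2, cld=3, slip=0); score = 1

init: all messages = 𝟙 over 4 values
r1 m[φ0→rain] = [1, 2, 1, 1]
r1 m[φ0→wind] = [1, 2, 1, 1]
r1 m[φ1→rain] = [1, 0, 0, 0]
r1 m[φ1→slip] = [0, 1, 1, 0]
r1 m[φ2→wind] = [2, 0, 0, 2]
r1 m[φ2→cld] = [0, 2, 3, 0]
r1 m[rain→φ0] = [0, 0, 0, 0]
r1 m[rain→φ1] = [0, 0, 0, 0]
r1 m[wind→φ0] = [0, 0, 0, 0]
r1 m[wind→φ2] = [0, 0, 0, 0]
r1 m[cld→φ2] = [0, 0, 0, 0]
r1 m[slip→φ1] = [0, 0, 0, 0]
r2 m[φ0→rain] = [1, 2, 1, 1]
r2 m[φ0→wind] = [1, 2, 1, 1]
r2 m[φ1→rain] = [1, 0, 0, 0]
r2 m[φ1→slip] = [0, 1, 1, 0]
r2 m[φ2→wind] = [2, 0, 0, 2]
r2 m[φ2→cld] = [0, 2, 3, 0]
r2 m[rain→φ0] = [1, 0, 0, 0]
r2 m[rain→φ1] = [1, 2, 1, 1]
r2 m[wind→φ0] = [2, 0, 0, 2]
r2 m[wind→φ2] = [1, 2, 1, 1]
r2 m[cld→φ2] = [0, 0, 0, 0]
r2 m[slip→φ1] = [0, 0, 0, 0]
r3 m[φ0→rain] = [1, 2, 3, 1]
r3 m[φ0→wind] = [1, 2, 1, 1]
r3 m[φ1→rain] = [1, 0, 0, 0]
r3 m[φ1→slip] = [1, 2, 2, 1]
r3 m[φ2→wind] = [2, 0, 0, 2]
r3 m[φ2→cld] = [2, 3, 5, 1]
r3 m[rain→φ0] = [1, 0, 0, 0]
r3 m[rain→φ1] = [1, 2, 1, 1]
r3 m[wind→φ0] = [2, 0, 0, 2]
r3 m[wind→φ2] = [1, 2, 1, 1]
r3 m[cld→φ2] = [0, 0, 0, 0]
r3 m[slip→φ1] = [0, 0, 0, 0]
r4 m[φ0→rain] = [1, 2, 3, 1]
r4 m[φ0→wind] = [1, 2, 1, 1]
r4 m[φ1→rain] = [1, 0, 0, 0]
r4 m[φ1→slip] = [1, 2, 2, 1]
r4 m[φ2→wind] = [2, 0, 0, 2]
r4 m[φ2→cld] = [2, 3, 5, 1]
r4 m[rain→φ0] = [1, 0, 0, 0]
r4 m[rain→φ1] = [1, 2, 3, 1]
r4 m[wind→φ0] = [2, 0, 0, 2]
r4 m[wind→φ2] = [1, 2, 1, 1]
r4 m[cld→φ2] = [0, 0, 0, 0]
r4 m[slip→φ1] = [0, 0, 0, 0]
r5 m[φ0→rain] = [1, 2, 3, 1]
r5 m[φ0→wind] = [1, 2, 1, 1]
r5 m[φ1→rain] = [1, 0, 0, 0]
r5 m[φ1→slip] = [1, 2, 2, 2]
r5 m[φ2→wind] = [2, 0, 0, 2]
r5 m[φ2→cld] = [2, 3, 5, 1]
r5 m[rain→φ0] = [1, 0, 0, 0]
r5 m[rain→φ1] = [1, 2, 3, 1]
r5 m[wind→φ0] = [2, 0, 0, 2]
r5 m[wind→φ2] = [1, 2, 1, 1]
r5 m[cld→φ2] = [0, 0, 0, 0]
r5 m[slip→φ1] = [0, 0, 0, 0]
r6 m[φ0→rain] = [1, 2, 3, 1]
r6 m[φ0→wind] = [1, 2, 1, 1]
r6 m[φ1→rain] = [1, 0, 0, 0]
r6 m[φ1→slip] = [1, 2, 2, 2]
r6 m[φ2→wind] = [2, 0, 0, 2]
r6 m[φ2→cld] = [2, 3, 5, 1]
r6 m[rain→φ0] = [1, 0, 0, 0]
r6 m[rain→φ1] = [1, 2, 3, 1]
r6 m[wind→φ0] = [2, 0, 0, 2]
r6 m[wind→φ2] = [1, 2, 1, 1]
r6 m[cld→φ2] = [0, 0, 0, 0]
r6 m[slip→φ1] = [0, 0, 0, 0]
fixed point reached at round 6
traceback from rain: (rain=3, wind=2, cld=3, slip=0), score=1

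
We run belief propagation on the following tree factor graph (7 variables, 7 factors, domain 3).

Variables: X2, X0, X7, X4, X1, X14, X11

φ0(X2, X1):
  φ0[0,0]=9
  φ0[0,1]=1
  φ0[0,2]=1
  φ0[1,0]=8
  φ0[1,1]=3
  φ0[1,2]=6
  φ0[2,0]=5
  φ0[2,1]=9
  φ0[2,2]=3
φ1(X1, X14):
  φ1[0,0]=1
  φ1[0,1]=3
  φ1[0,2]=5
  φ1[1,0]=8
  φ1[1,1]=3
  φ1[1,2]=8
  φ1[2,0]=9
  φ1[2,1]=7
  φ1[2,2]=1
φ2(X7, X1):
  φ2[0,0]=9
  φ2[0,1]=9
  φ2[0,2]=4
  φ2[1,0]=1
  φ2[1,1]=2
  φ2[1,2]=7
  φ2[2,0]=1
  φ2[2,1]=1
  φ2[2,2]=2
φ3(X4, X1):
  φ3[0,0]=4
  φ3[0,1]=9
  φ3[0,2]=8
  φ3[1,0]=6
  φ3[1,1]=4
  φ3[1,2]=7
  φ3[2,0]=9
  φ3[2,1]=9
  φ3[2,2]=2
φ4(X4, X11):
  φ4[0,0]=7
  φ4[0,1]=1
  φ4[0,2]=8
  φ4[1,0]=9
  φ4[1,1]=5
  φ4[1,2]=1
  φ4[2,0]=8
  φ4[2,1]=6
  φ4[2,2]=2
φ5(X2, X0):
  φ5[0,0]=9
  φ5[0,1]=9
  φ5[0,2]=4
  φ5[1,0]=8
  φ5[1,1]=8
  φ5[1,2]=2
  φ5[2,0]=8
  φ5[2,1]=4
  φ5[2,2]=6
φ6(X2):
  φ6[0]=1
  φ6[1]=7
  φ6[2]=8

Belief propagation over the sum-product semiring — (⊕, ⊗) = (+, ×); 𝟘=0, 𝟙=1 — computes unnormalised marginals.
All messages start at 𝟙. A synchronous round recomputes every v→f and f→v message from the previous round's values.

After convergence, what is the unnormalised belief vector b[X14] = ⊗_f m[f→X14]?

init: all messages = 𝟙 over 3 values
r1 m[φ0→X2] = [11, 17, 17]
r1 m[φ0→X1] = [22, 13, 10]
r1 m[φ1→X1] = [9, 19, 17]
r1 m[φ1→X14] = [18, 13, 14]
r1 m[φ2→X7] = [22, 10, 4]
r1 m[φ2→X1] = [11, 12, 13]
r1 m[φ3→X4] = [21, 17, 20]
r1 m[φ3→X1] = [19, 22, 17]
r1 m[φ4→X4] = [16, 15, 16]
r1 m[φ4→X11] = [24, 12, 11]
r1 m[φ5→X2] = [22, 18, 18]
r1 m[φ5→X0] = [25, 21, 12]
r1 m[φ6→X2] = [1, 7, 8]
r1 m[X2→φ0] = [1, 1, 1]
r1 m[X2→φ5] = [1, 1, 1]
r1 m[X2→φ6] = [1, 1, 1]
r1 m[X0→φ5] = [1, 1, 1]
r1 m[X7→φ2] = [1, 1, 1]
r1 m[X4→φ3] = [1, 1, 1]
r1 m[X4→φ4] = [1, 1, 1]
r1 m[X1→φ0] = [1, 1, 1]
r1 m[X1→φ1] = [1, 1, 1]
r1 m[X1→φ2] = [1, 1, 1]
r1 m[X1→φ3] = [1, 1, 1]
r1 m[X14→φ1] = [1, 1, 1]
r1 m[X11→φ4] = [1, 1, 1]
r2 m[φ0→X2] = [11, 17, 17]
r2 m[φ0→X1] = [22, 13, 10]
r2 m[φ1→X1] = [9, 19, 17]
r2 m[φ1→X14] = [18, 13, 14]
r2 m[φ2→X7] = [22, 10, 4]
r2 m[φ2→X1] = [11, 12, 13]
r2 m[φ3→X4] = [21, 17, 20]
r2 m[φ3→X1] = [19, 22, 17]
r2 m[φ4→X4] = [16, 15, 16]
r2 m[φ4→X11] = [24, 12, 11]
r2 m[φ5→X2] = [22, 18, 18]
r2 m[φ5→X0] = [25, 21, 12]
r2 m[φ6→X2] = [1, 7, 8]
r2 m[X2→φ0] = [22, 126, 144]
r2 m[X2→φ5] = [11, 119, 136]
r2 m[X2→φ6] = [242, 306, 306]
r2 m[X0→φ5] = [1, 1, 1]
r2 m[X7→φ2] = [1, 1, 1]
r2 m[X4→φ3] = [16, 15, 16]
r2 m[X4→φ4] = [21, 17, 20]
r2 m[X1→φ0] = [1881, 5016, 3757]
r2 m[X1→φ1] = [4598, 3432, 2210]
r2 m[X1→φ2] = [3762, 5434, 2890]
r2 m[X1→φ3] = [2178, 2964, 2210]
r2 m[X14→φ1] = [1, 1, 1]
r2 m[X11→φ4] = [1, 1, 1]
r3 m[φ0→X2] = [25702, 52638, 65820]
r3 m[φ0→X1] = [1926, 1696, 1210]
r3 m[φ1→X1] = [9, 19, 17]
r3 m[φ1→X14] = [51944, 39560, 52656]
r3 m[φ2→X7] = [94324, 34860, 14976]
r3 m[φ2→X1] = [11, 12, 13]
r3 m[φ3→X4] = [53068, 40394, 50698]
r3 m[φ3→X1] = [298, 348, 265]
r3 m[φ4→X4] = [16, 15, 16]
r3 m[φ4→X11] = [460, 226, 225]
r3 m[φ5→X2] = [22, 18, 18]
r3 m[φ5→X0] = [2139, 1595, 1098]
r3 m[φ6→X2] = [1, 7, 8]
r3 m[X2→φ0] = [22, 126, 144]
r3 m[X2→φ5] = [11, 119, 136]
r3 m[X2→φ6] = [242, 306, 306]
r3 m[X0→φ5] = [1, 1, 1]
r3 m[X7→φ2] = [1, 1, 1]
r3 m[X4→φ3] = [16, 15, 16]
r3 m[X4→φ4] = [21, 17, 20]
r3 m[X1→φ0] = [1881, 5016, 3757]
r3 m[X1→φ1] = [4598, 3432, 2210]
r3 m[X1→φ2] = [3762, 5434, 2890]
r3 m[X1→φ3] = [2178, 2964, 2210]
r3 m[X14→φ1] = [1, 1, 1]
r3 m[X11→φ4] = [1, 1, 1]
r4 m[φ0→X2] = [25702, 52638, 65820]
r4 m[φ0→X1] = [1926, 1696, 1210]
r4 m[φ1→X1] = [9, 19, 17]
r4 m[φ1→X14] = [51944, 39560, 52656]
r4 m[φ2→X7] = [94324, 34860, 14976]
r4 m[φ2→X1] = [11, 12, 13]
r4 m[φ3→X4] = [53068, 40394, 50698]
r4 m[φ3→X1] = [298, 348, 265]
r4 m[φ4→X4] = [16, 15, 16]
r4 m[φ4→X11] = [460, 226, 225]
r4 m[φ5→X2] = [22, 18, 18]
r4 m[φ5→X0] = [2139, 1595, 1098]
r4 m[φ6→X2] = [1, 7, 8]
r4 m[X2→φ0] = [22, 126, 144]
r4 m[X2→φ5] = [25702, 368466, 526560]
r4 m[X2→φ6] = [565444, 947484, 1184760]
r4 m[X0→φ5] = [1, 1, 1]
r4 m[X7→φ2] = [1, 1, 1]
r4 m[X4→φ3] = [16, 15, 16]
r4 m[X4→φ4] = [53068, 40394, 50698]
r4 m[X1→φ0] = [29502, 79344, 58565]
r4 m[X1→φ1] = [6313428, 7082496, 4168450]
r4 m[X1→φ2] = [5165532, 11213952, 5451050]
r4 m[X1→φ3] = [190674, 386688, 267410]
r4 m[X14→φ1] = [1, 1, 1]
r4 m[X11→φ4] = [1, 1, 1]
r5 m[φ0→X2] = [403427, 825438, 1037301]
r5 m[φ0→X1] = [1926, 1696, 1210]
r5 m[φ1→X1] = [9, 19, 17]
r5 m[φ1→X14] = [100489446, 69366922, 92395558]
r5 m[φ2→X7] = [169219556, 65750786, 27281584]
r5 m[φ2→X1] = [11, 12, 13]
r5 m[φ3→X4] = [6382168, 4562666, 5731078]
r5 m[φ3→X1] = [298, 348, 265]
r5 m[φ4→X4] = [16, 15, 16]
r5 m[φ4→X11] = [1140606, 559226, 566334]
r5 m[φ5→X2] = [22, 18, 18]
r5 m[φ5→X0] = [7391526, 5285286, 3999100]
r5 m[φ6→X2] = [1, 7, 8]
r5 m[X2→φ0] = [22, 126, 144]
r5 m[X2→φ5] = [25702, 368466, 526560]
r5 m[X2→φ6] = [565444, 947484, 1184760]
r5 m[X0→φ5] = [1, 1, 1]
r5 m[X7→φ2] = [1, 1, 1]
r5 m[X4→φ3] = [16, 15, 16]
r5 m[X4→φ4] = [53068, 40394, 50698]
r5 m[X1→φ0] = [29502, 79344, 58565]
r5 m[X1→φ1] = [6313428, 7082496, 4168450]
r5 m[X1→φ2] = [5165532, 11213952, 5451050]
r5 m[X1→φ3] = [190674, 386688, 267410]
r5 m[X14→φ1] = [1, 1, 1]
r5 m[X11→φ4] = [1, 1, 1]
r6 m[φ0→X2] = [403427, 825438, 1037301]
r6 m[φ0→X1] = [1926, 1696, 1210]
r6 m[φ1→X1] = [9, 19, 17]
r6 m[φ1→X14] = [100489446, 69366922, 92395558]
r6 m[φ2→X7] = [169219556, 65750786, 27281584]
r6 m[φ2→X1] = [11, 12, 13]
r6 m[φ3→X4] = [6382168, 4562666, 5731078]
r6 m[φ3→X1] = [298, 348, 265]
r6 m[φ4→X4] = [16, 15, 16]
r6 m[φ4→X11] = [1140606, 559226, 566334]
r6 m[φ5→X2] = [22, 18, 18]
r6 m[φ5→X0] = [7391526, 5285286, 3999100]
r6 m[φ6→X2] = [1, 7, 8]
r6 m[X2→φ0] = [22, 126, 144]
r6 m[X2→φ5] = [403427, 5778066, 8298408]
r6 m[X2→φ6] = [8875394, 14857884, 18671418]
r6 m[X0→φ5] = [1, 1, 1]
r6 m[X7→φ2] = [1, 1, 1]
r6 m[X4→φ3] = [16, 15, 16]
r6 m[X4→φ4] = [6382168, 4562666, 5731078]
r6 m[X1→φ0] = [29502, 79344, 58565]
r6 m[X1→φ1] = [6313428, 7082496, 4168450]
r6 m[X1→φ2] = [5165532, 11213952, 5451050]
r6 m[X1→φ3] = [190674, 386688, 267410]
r6 m[X14→φ1] = [1, 1, 1]
r6 m[X11→φ4] = [1, 1, 1]
r7 m[φ0→X2] = [403427, 825438, 1037301]
r7 m[φ0→X1] = [1926, 1696, 1210]
r7 m[φ1→X1] = [9, 19, 17]
r7 m[φ1→X14] = [100489446, 69366922, 92395558]
r7 m[φ2→X7] = [169219556, 65750786, 27281584]
r7 m[φ2→X1] = [11, 12, 13]
r7 m[φ3→X4] = [6382168, 4562666, 5731078]
r7 m[φ3→X1] = [298, 348, 265]
r7 m[φ4→X4] = [16, 15, 16]
r7 m[φ4→X11] = [131587794, 63581966, 67082166]
r7 m[φ5→X2] = [22, 18, 18]
r7 m[φ5→X0] = [116242635, 83049003, 62960288]
r7 m[φ6→X2] = [1, 7, 8]
r7 m[X2→φ0] = [22, 126, 144]
r7 m[X2→φ5] = [403427, 5778066, 8298408]
r7 m[X2→φ6] = [8875394, 14857884, 18671418]
r7 m[X0→φ5] = [1, 1, 1]
r7 m[X7→φ2] = [1, 1, 1]
r7 m[X4→φ3] = [16, 15, 16]
r7 m[X4→φ4] = [6382168, 4562666, 5731078]
r7 m[X1→φ0] = [29502, 79344, 58565]
r7 m[X1→φ1] = [6313428, 7082496, 4168450]
r7 m[X1→φ2] = [5165532, 11213952, 5451050]
r7 m[X1→φ3] = [190674, 386688, 267410]
r7 m[X14→φ1] = [1, 1, 1]
r7 m[X11→φ4] = [1, 1, 1]
r8 m[φ0→X2] = [403427, 825438, 1037301]
r8 m[φ0→X1] = [1926, 1696, 1210]
r8 m[φ1→X1] = [9, 19, 17]
r8 m[φ1→X14] = [100489446, 69366922, 92395558]
r8 m[φ2→X7] = [169219556, 65750786, 27281584]
r8 m[φ2→X1] = [11, 12, 13]
r8 m[φ3→X4] = [6382168, 4562666, 5731078]
r8 m[φ3→X1] = [298, 348, 265]
r8 m[φ4→X4] = [16, 15, 16]
r8 m[φ4→X11] = [131587794, 63581966, 67082166]
r8 m[φ5→X2] = [22, 18, 18]
r8 m[φ5→X0] = [116242635, 83049003, 62960288]
r8 m[φ6→X2] = [1, 7, 8]
r8 m[X2→φ0] = [22, 126, 144]
r8 m[X2→φ5] = [403427, 5778066, 8298408]
r8 m[X2→φ6] = [8875394, 14857884, 18671418]
r8 m[X0→φ5] = [1, 1, 1]
r8 m[X7→φ2] = [1, 1, 1]
r8 m[X4→φ3] = [16, 15, 16]
r8 m[X4→φ4] = [6382168, 4562666, 5731078]
r8 m[X1→φ0] = [29502, 79344, 58565]
r8 m[X1→φ1] = [6313428, 7082496, 4168450]
r8 m[X1→φ2] = [5165532, 11213952, 5451050]
r8 m[X1→φ3] = [190674, 386688, 267410]
r8 m[X14→φ1] = [1, 1, 1]
r8 m[X11→φ4] = [1, 1, 1]
fixed point reached at round 8
b[X14] = ⊗ incoming = [100489446, 69366922, 92395558]

b[X14] = [100489446, 69366922, 92395558]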